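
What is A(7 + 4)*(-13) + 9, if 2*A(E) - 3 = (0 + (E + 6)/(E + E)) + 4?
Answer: -1827/44 ≈ -41.523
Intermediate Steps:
A(E) = 7/2 + (6 + E)/(4*E) (A(E) = 3/2 + ((0 + (E + 6)/(E + E)) + 4)/2 = 3/2 + ((0 + (6 + E)/((2*E))) + 4)/2 = 3/2 + ((0 + (6 + E)*(1/(2*E))) + 4)/2 = 3/2 + ((0 + (6 + E)/(2*E)) + 4)/2 = 3/2 + ((6 + E)/(2*E) + 4)/2 = 3/2 + (4 + (6 + E)/(2*E))/2 = 3/2 + (2 + (6 + E)/(4*E)) = 7/2 + (6 + E)/(4*E))
A(7 + 4)*(-13) + 9 = (3*(2 + 5*(7 + 4))/(4*(7 + 4)))*(-13) + 9 = ((¾)*(2 + 5*11)/11)*(-13) + 9 = ((¾)*(1/11)*(2 + 55))*(-13) + 9 = ((¾)*(1/11)*57)*(-13) + 9 = (171/44)*(-13) + 9 = -2223/44 + 9 = -1827/44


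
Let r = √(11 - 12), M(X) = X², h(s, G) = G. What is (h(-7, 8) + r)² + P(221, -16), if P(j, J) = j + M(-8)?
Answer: 348 + 16*I ≈ 348.0 + 16.0*I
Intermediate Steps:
r = I (r = √(-1) = I ≈ 1.0*I)
P(j, J) = 64 + j (P(j, J) = j + (-8)² = j + 64 = 64 + j)
(h(-7, 8) + r)² + P(221, -16) = (8 + I)² + (64 + 221) = (8 + I)² + 285 = 285 + (8 + I)²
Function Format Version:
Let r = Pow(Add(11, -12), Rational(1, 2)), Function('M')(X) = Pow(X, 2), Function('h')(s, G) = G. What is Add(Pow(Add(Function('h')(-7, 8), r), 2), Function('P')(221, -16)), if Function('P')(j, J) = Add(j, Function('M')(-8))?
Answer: Add(348, Mul(16, I)) ≈ Add(348.00, Mul(16.000, I))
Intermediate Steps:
r = I (r = Pow(-1, Rational(1, 2)) = I ≈ Mul(1.0000, I))
Function('P')(j, J) = Add(64, j) (Function('P')(j, J) = Add(j, Pow(-8, 2)) = Add(j, 64) = Add(64, j))
Add(Pow(Add(Function('h')(-7, 8), r), 2), Function('P')(221, -16)) = Add(Pow(Add(8, I), 2), Add(64, 221)) = Add(Pow(Add(8, I), 2), 285) = Add(285, Pow(Add(8, I), 2))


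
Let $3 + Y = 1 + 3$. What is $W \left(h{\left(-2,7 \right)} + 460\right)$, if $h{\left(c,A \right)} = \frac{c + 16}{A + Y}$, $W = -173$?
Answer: $- \frac{319531}{4} \approx -79883.0$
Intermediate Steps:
$Y = 1$ ($Y = -3 + \left(1 + 3\right) = -3 + 4 = 1$)
$h{\left(c,A \right)} = \frac{16 + c}{1 + A}$ ($h{\left(c,A \right)} = \frac{c + 16}{A + 1} = \frac{16 + c}{1 + A}$)
$W \left(h{\left(-2,7 \right)} + 460\right) = - 173 \left(\frac{16 - 2}{1 + 7} + 460\right) = - 173 \left(\frac{1}{8} \cdot 14 + 460\right) = - 173 \left(\frac{7}{4} + 460\right) = \left(-173\right) \frac{1847}{4} = - \frac{319531}{4}$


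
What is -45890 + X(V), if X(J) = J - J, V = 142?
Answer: -45890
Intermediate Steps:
X(J) = 0
-45890 + X(V) = -45890 + 0 = -45890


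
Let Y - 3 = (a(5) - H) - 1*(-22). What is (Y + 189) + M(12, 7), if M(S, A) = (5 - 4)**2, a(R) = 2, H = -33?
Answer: 250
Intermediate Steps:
M(S, A) = 1 (M(S, A) = 1**2 = 1)
Y = 60 (Y = 3 + ((2 - 1*(-33)) - 1*(-22)) = 3 + ((2 + 33) + 22) = 3 + (35 + 22) = 3 + 57 = 60)
(Y + 189) + M(12, 7) = (60 + 189) + 1 = 249 + 1 = 250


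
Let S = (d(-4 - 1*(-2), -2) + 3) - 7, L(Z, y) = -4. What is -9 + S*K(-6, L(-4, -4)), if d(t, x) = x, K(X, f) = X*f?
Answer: -153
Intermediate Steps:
S = -6 (S = (-2 + 3) - 7 = 1 - 7 = -6)
-9 + S*K(-6, L(-4, -4)) = -9 - (-36)*(-4) = -9 - 6*24 = -9 - 144 = -153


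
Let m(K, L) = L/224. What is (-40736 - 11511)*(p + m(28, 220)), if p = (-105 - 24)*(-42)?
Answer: -15855031361/56 ≈ -2.8313e+8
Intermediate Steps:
m(K, L) = L/224 (m(K, L) = L*(1/224) = L/224)
p = 5418 (p = -129*(-42) = 5418)
(-40736 - 11511)*(p + m(28, 220)) = (-40736 - 11511)*(5418 + (1/224)*220) = -52247*(5418 + 55/56) = -52247*303463/56 = -15855031361/56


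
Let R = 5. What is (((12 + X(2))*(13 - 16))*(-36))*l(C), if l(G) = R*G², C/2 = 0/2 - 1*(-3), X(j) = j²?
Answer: 311040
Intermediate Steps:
C = 6 (C = 2*(0/2 - 1*(-3)) = 2*(0*(½) + 3) = 2*(0 + 3) = 2*3 = 6)
l(G) = 5*G²
(((12 + X(2))*(13 - 16))*(-36))*l(C) = (((12 + 2²)*(13 - 16))*(-36))*(5*6²) = (((12 + 4)*(-3))*(-36))*(5*36) = ((16*(-3))*(-36))*180 = -48*(-36)*180 = 1728*180 = 311040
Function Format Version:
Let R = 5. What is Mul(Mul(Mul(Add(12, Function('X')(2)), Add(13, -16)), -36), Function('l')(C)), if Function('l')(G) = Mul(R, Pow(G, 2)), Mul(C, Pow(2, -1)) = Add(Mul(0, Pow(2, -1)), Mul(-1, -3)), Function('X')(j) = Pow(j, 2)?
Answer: 311040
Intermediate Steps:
C = 6 (C = Mul(2, Add(Mul(0, Pow(2, -1)), Mul(-1, -3))) = Mul(2, Add(Mul(0, Rational(1, 2)), 3)) = Mul(2, Add(0, 3)) = Mul(2, 3) = 6)
Function('l')(G) = Mul(5, Pow(G, 2))
Mul(Mul(Mul(Add(12, Function('X')(2)), Add(13, -16)), -36), Function('l')(C)) = Mul(Mul(Mul(Add(12, Pow(2, 2)), Add(13, -16)), -36), Mul(5, Pow(6, 2))) = Mul(Mul(Mul(Add(12, 4), -3), -36), Mul(5, 36)) = Mul(Mul(Mul(16, -3), -36), 180) = Mul(Mul(-48, -36), 180) = Mul(1728, 180) = 311040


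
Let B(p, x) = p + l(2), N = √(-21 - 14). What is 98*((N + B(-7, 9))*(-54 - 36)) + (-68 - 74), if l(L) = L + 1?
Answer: 35138 - 8820*I*√35 ≈ 35138.0 - 52180.0*I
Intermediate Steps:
l(L) = 1 + L
N = I*√35 (N = √(-35) = I*√35 ≈ 5.9161*I)
B(p, x) = 3 + p (B(p, x) = p + (1 + 2) = p + 3 = 3 + p)
98*((N + B(-7, 9))*(-54 - 36)) + (-68 - 74) = 98*((I*√35 + (3 - 7))*(-54 - 36)) + (-68 - 74) = 98*((I*√35 - 4)*(-90)) - 142 = 98*((-4 + I*√35)*(-90)) - 142 = 98*(360 - 90*I*√35) - 142 = (35280 - 8820*I*√35) - 142 = 35138 - 8820*I*√35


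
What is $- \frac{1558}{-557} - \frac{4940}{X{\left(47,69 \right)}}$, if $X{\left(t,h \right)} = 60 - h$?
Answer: $\frac{2765602}{5013} \approx 551.69$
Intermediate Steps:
$- \frac{1558}{-557} - \frac{4940}{X{\left(47,69 \right)}} = - \frac{1558}{-557} - \frac{4940}{60 - 69} = \left(-1558\right) \left(- \frac{1}{557}\right) - \frac{4940}{60 - 69} = \frac{1558}{557} - \frac{4940}{-9} = \frac{1558}{557} - - \frac{4940}{9} = \frac{1558}{557} + \frac{4940}{9} = \frac{2765602}{5013}$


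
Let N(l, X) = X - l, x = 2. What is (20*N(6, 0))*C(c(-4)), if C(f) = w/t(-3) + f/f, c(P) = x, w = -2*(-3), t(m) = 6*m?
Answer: -80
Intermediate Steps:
w = 6
c(P) = 2
C(f) = ⅔ (C(f) = 6/((6*(-3))) + f/f = 6/(-18) + 1 = 6*(-1/18) + 1 = -⅓ + 1 = ⅔)
(20*N(6, 0))*C(c(-4)) = (20*(0 - 1*6))*(⅔) = (20*(0 - 6))*(⅔) = (20*(-6))*(⅔) = -120*⅔ = -80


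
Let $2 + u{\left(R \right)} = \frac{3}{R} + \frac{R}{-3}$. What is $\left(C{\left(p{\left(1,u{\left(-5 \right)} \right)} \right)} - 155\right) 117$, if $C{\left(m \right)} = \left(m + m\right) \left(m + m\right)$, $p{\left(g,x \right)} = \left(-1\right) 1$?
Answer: $-17667$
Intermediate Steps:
$u{\left(R \right)} = -2 + \frac{3}{R} - \frac{R}{3}$ ($u{\left(R \right)} = -2 + \left(\frac{3}{R} + \frac{R}{-3}\right) = -2 + \left(\frac{3}{R} + R \left(- \frac{1}{3}\right)\right) = -2 - \left(- \frac{3}{R} + \frac{R}{3}\right) = -2 + \frac{3}{R} - \frac{R}{3}$)
$p{\left(g,x \right)} = -1$
$C{\left(m \right)} = 4 m^{2}$ ($C{\left(m \right)} = 2 m 2 m = 4 m^{2}$)
$\left(C{\left(p{\left(1,u{\left(-5 \right)} \right)} \right)} - 155\right) 117 = \left(4 \left(-1\right)^{2} - 155\right) 117 = \left(4 \cdot 1 - 155\right) 117 = \left(4 - 155\right) 117 = \left(-151\right) 117 = -17667$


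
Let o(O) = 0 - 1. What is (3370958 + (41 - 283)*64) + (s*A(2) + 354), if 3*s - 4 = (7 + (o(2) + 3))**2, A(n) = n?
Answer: 10067642/3 ≈ 3.3559e+6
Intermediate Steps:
o(O) = -1
s = 85/3 (s = 4/3 + (7 + (-1 + 3))**2/3 = 4/3 + (7 + 2)**2/3 = 4/3 + (1/3)*9**2 = 4/3 + (1/3)*81 = 4/3 + 27 = 85/3 ≈ 28.333)
(3370958 + (41 - 283)*64) + (s*A(2) + 354) = (3370958 + (41 - 283)*64) + ((85/3)*2 + 354) = (3370958 - 242*64) + (170/3 + 354) = (3370958 - 15488) + 1232/3 = 3355470 + 1232/3 = 10067642/3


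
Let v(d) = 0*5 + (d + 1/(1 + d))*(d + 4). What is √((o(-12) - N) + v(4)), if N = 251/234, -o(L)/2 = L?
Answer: √8597810/390 ≈ 7.5185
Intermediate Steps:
o(L) = -2*L
N = 251/234 (N = 251*(1/234) = 251/234 ≈ 1.0726)
v(d) = (4 + d)*(d + 1/(1 + d)) (v(d) = 0 + (d + 1/(1 + d))*(4 + d) = 0 + (4 + d)*(d + 1/(1 + d)) = (4 + d)*(d + 1/(1 + d)))
√((o(-12) - N) + v(4)) = √((-2*(-12) - 1*251/234) + (4 + 4³ + 5*4 + 5*4²)/(1 + 4)) = √((24 - 251/234) + (4 + 64 + 20 + 5*16)/5) = √(5365/234 + (4 + 64 + 20 + 80)/5) = √(5365/234 + (⅕)*168) = √(5365/234 + 168/5) = √(66137/1170) = √8597810/390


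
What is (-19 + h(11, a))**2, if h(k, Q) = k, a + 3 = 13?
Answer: 64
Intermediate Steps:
a = 10 (a = -3 + 13 = 10)
(-19 + h(11, a))**2 = (-19 + 11)**2 = (-8)**2 = 64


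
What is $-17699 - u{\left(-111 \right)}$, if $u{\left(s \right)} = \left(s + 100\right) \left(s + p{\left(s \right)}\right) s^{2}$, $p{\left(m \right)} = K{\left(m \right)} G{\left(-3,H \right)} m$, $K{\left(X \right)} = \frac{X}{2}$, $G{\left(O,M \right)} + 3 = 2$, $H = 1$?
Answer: $- \frac{1700000731}{2} \approx -8.5 \cdot 10^{8}$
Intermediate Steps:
$G{\left(O,M \right)} = -1$ ($G{\left(O,M \right)} = -3 + 2 = -1$)
$K{\left(X \right)} = \frac{X}{2}$ ($K{\left(X \right)} = X \frac{1}{2} = \frac{X}{2}$)
$p{\left(m \right)} = - \frac{m^{2}}{2}$ ($p{\left(m \right)} = \frac{m}{2} \left(-1\right) m = - \frac{m}{2} m = - \frac{m^{2}}{2}$)
$u{\left(s \right)} = s^{2} \left(100 + s\right) \left(s - \frac{s^{2}}{2}\right)$ ($u{\left(s \right)} = \left(s + 100\right) \left(s - \frac{s^{2}}{2}\right) s^{2} = \left(100 + s\right) \left(s - \frac{s^{2}}{2}\right) s^{2} = s^{2} \left(100 + s\right) \left(s - \frac{s^{2}}{2}\right)$)
$-17699 - u{\left(-111 \right)} = -17699 - \frac{\left(-111\right)^{3} \left(200 - \left(-111\right)^{2} - -10878\right)}{2} = -17699 - \frac{1}{2} \left(-1367631\right) \left(200 - 12321 + 10878\right) = -17699 - \frac{1}{2} \left(-1367631\right) \left(-1243\right) = -17699 - \frac{1699965333}{2} = - \frac{1700000731}{2}$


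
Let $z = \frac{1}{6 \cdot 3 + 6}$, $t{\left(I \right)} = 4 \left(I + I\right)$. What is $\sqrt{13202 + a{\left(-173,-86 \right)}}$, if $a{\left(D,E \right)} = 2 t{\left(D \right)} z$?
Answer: $\frac{2 \sqrt{29445}}{3} \approx 114.4$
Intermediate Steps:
$t{\left(I \right)} = 8 I$ ($t{\left(I \right)} = 4 \cdot 2 I = 8 I$)
$z = \frac{1}{24}$ ($z = \frac{1}{18 + 6} = \frac{1}{24} \approx 0.041667$)
$a{\left(D,E \right)} = \frac{2 D}{3}$ ($a{\left(D,E \right)} = 2 \cdot 8 D \frac{1}{24} = 16 D \frac{1}{24} = \frac{2 D}{3}$)
$\sqrt{13202 + a{\left(-173,-86 \right)}} = \sqrt{13202 + \frac{2}{3} \left(-173\right)} = \sqrt{13202 - \frac{346}{3}} = \sqrt{\frac{39260}{3}} = \frac{2 \sqrt{29445}}{3}$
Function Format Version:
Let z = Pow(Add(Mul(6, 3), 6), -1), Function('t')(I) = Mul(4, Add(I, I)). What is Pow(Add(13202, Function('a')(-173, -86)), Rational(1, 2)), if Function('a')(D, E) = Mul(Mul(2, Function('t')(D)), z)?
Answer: Mul(Rational(2, 3), Pow(29445, Rational(1, 2))) ≈ 114.40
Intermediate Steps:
Function('t')(I) = Mul(8, I) (Function('t')(I) = Mul(4, Mul(2, I)) = Mul(8, I))
z = Rational(1, 24) (z = Pow(Add(18, 6), -1) = Pow(24, -1) = Rational(1, 24) ≈ 0.041667)
Function('a')(D, E) = Mul(Rational(2, 3), D) (Function('a')(D, E) = Mul(Mul(2, Mul(8, D)), Rational(1, 24)) = Mul(Mul(16, D), Rational(1, 24)) = Mul(Rational(2, 3), D))
Pow(Add(13202, Function('a')(-173, -86)), Rational(1, 2)) = Pow(Add(13202, Mul(Rational(2, 3), -173)), Rational(1, 2)) = Pow(Add(13202, Rational(-346, 3)), Rational(1, 2)) = Pow(Rational(39260, 3), Rational(1, 2)) = Mul(Rational(2, 3), Pow(29445, Rational(1, 2)))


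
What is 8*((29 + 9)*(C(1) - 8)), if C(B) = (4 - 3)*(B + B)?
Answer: -1824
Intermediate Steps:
C(B) = 2*B (C(B) = 1*(2*B) = 2*B)
8*((29 + 9)*(C(1) - 8)) = 8*((29 + 9)*(2*1 - 8)) = 8*(38*(2 - 8)) = 8*(38*(-6)) = 8*(-228) = -1824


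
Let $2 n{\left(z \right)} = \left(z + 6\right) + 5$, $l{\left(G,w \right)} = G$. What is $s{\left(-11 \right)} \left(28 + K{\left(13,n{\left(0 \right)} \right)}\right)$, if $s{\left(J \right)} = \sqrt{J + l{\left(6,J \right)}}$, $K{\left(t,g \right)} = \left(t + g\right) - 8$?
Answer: $\frac{77 i \sqrt{5}}{2} \approx 86.089 i$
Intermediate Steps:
$n{\left(z \right)} = \frac{11}{2} + \frac{z}{2}$ ($n{\left(z \right)} = \frac{\left(z + 6\right) + 5}{2} = \frac{\left(6 + z\right) + 5}{2} = \frac{11 + z}{2} = \frac{11}{2} + \frac{z}{2}$)
$K{\left(t,g \right)} = -8 + g + t$ ($K{\left(t,g \right)} = \left(g + t\right) - 8 = -8 + g + t$)
$s{\left(J \right)} = \sqrt{6 + J}$ ($s{\left(J \right)} = \sqrt{J + 6} = \sqrt{6 + J}$)
$s{\left(-11 \right)} \left(28 + K{\left(13,n{\left(0 \right)} \right)}\right) = \sqrt{6 - 11} \left(28 + \left(-8 + \left(\frac{11}{2} + \frac{1}{2} \cdot 0\right) + 13\right)\right) = \sqrt{-5} \left(28 + \left(-8 + \left(\frac{11}{2} + 0\right) + 13\right)\right) = i \sqrt{5} \left(28 + \left(-8 + \frac{11}{2} + 13\right)\right) = i \sqrt{5} \left(28 + \frac{21}{2}\right) = i \sqrt{5} \cdot \frac{77}{2} = \frac{77 i \sqrt{5}}{2}$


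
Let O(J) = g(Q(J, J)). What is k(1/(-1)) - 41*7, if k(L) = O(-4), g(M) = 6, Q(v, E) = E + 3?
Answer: -281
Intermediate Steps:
Q(v, E) = 3 + E
O(J) = 6
k(L) = 6
k(1/(-1)) - 41*7 = 6 - 41*7 = 6 - 287 = -281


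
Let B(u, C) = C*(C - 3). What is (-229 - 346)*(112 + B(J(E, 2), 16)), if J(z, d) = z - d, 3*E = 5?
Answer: -184000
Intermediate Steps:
E = 5/3 (E = (⅓)*5 = 5/3 ≈ 1.6667)
B(u, C) = C*(-3 + C)
(-229 - 346)*(112 + B(J(E, 2), 16)) = (-229 - 346)*(112 + 16*(-3 + 16)) = -575*(112 + 16*13) = -575*(112 + 208) = -575*320 = -184000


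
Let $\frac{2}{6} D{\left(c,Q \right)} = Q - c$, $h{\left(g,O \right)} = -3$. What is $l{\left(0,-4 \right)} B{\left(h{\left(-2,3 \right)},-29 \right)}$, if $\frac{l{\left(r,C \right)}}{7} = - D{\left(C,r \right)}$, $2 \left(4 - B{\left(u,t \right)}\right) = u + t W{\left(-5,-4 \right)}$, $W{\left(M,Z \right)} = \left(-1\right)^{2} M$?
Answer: $5628$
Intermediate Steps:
$W{\left(M,Z \right)} = M$ ($W{\left(M,Z \right)} = 1 M = M$)
$B{\left(u,t \right)} = 4 - \frac{u}{2} + \frac{5 t}{2}$ ($B{\left(u,t \right)} = 4 - \frac{u + t \left(-5\right)}{2} = 4 - \frac{u - 5 t}{2} = 4 + \left(- \frac{u}{2} + \frac{5 t}{2}\right) = 4 - \frac{u}{2} + \frac{5 t}{2}$)
$D{\left(c,Q \right)} = - 3 c + 3 Q$ ($D{\left(c,Q \right)} = 3 \left(Q - c\right) = - 3 c + 3 Q$)
$l{\left(r,C \right)} = - 21 r + 21 C$ ($l{\left(r,C \right)} = 7 \left(- (- 3 C + 3 r)\right) = 7 \left(- 3 r + 3 C\right) = - 21 r + 21 C$)
$l{\left(0,-4 \right)} B{\left(h{\left(-2,3 \right)},-29 \right)} = \left(\left(-21\right) 0 + 21 \left(-4\right)\right) \left(4 - - \frac{3}{2} + \frac{5}{2} \left(-29\right)\right) = \left(0 - 84\right) \left(4 + \frac{3}{2} - \frac{145}{2}\right) = \left(-84\right) \left(-67\right) = 5628$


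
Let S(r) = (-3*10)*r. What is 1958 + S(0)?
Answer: 1958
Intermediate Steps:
S(r) = -30*r
1958 + S(0) = 1958 - 30*0 = 1958 + 0 = 1958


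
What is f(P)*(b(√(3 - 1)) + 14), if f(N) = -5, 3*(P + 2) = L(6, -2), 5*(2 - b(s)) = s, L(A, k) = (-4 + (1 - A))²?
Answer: -80 + √2 ≈ -78.586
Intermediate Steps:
L(A, k) = (-3 - A)²
b(s) = 2 - s/5
P = 25 (P = -2 + (3 + 6)²/3 = -2 + (⅓)*9² = -2 + (⅓)*81 = -2 + 27 = 25)
f(P)*(b(√(3 - 1)) + 14) = -5*((2 - √(3 - 1)/5) + 14) = -5*((2 - √2/5) + 14) = -5*(16 - √2/5) = -80 + √2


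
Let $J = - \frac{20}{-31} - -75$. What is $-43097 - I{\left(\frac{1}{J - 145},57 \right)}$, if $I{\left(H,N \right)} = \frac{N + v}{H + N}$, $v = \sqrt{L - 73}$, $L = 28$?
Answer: $- \frac{5280323893}{122519} - \frac{6450 i \sqrt{5}}{122519} \approx -43098.0 - 0.11772 i$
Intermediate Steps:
$J = \frac{2345}{31}$ ($J = \left(-20\right) \left(- \frac{1}{31}\right) + 75 = \frac{20}{31} + 75 = \frac{2345}{31} \approx 75.645$)
$v = 3 i \sqrt{5}$ ($v = \sqrt{28 - 73} = \sqrt{-45} = 3 i \sqrt{5} \approx 6.7082 i$)
$I{\left(H,N \right)} = \frac{N + 3 i \sqrt{5}}{H + N}$
$-43097 - I{\left(\frac{1}{J - 145},57 \right)} = -43097 - \frac{57 + 3 i \sqrt{5}}{\frac{1}{\frac{2345}{31} - 145} + 57} = -43097 - \frac{57 + 3 i \sqrt{5}}{\frac{1}{- \frac{2150}{31}} + 57} = -43097 - \frac{57 + 3 i \sqrt{5}}{- \frac{31}{2150} + 57} = -43097 - \frac{57 + 3 i \sqrt{5}}{\frac{122519}{2150}} = -43097 - \frac{2150 \left(57 + 3 i \sqrt{5}\right)}{122519} = -43097 - \left(\frac{122550}{122519} + \frac{6450 i \sqrt{5}}{122519}\right) = - \frac{5280323893}{122519} - \frac{6450 i \sqrt{5}}{122519}$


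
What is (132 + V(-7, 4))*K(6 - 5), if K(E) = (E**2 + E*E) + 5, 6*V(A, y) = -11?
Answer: 5467/6 ≈ 911.17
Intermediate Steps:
V(A, y) = -11/6 (V(A, y) = (1/6)*(-11) = -11/6)
K(E) = 5 + 2*E**2 (K(E) = (E**2 + E**2) + 5 = 2*E**2 + 5 = 5 + 2*E**2)
(132 + V(-7, 4))*K(6 - 5) = (132 - 11/6)*(5 + 2*(6 - 5)**2) = 781*(5 + 2*1**2)/6 = 781*(5 + 2*1)/6 = 781*(5 + 2)/6 = (781/6)*7 = 5467/6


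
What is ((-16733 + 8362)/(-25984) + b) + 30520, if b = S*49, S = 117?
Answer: 942006323/25984 ≈ 36253.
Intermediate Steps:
b = 5733 (b = 117*49 = 5733)
((-16733 + 8362)/(-25984) + b) + 30520 = ((-16733 + 8362)/(-25984) + 5733) + 30520 = (-8371*(-1/25984) + 5733) + 30520 = (8371/25984 + 5733) + 30520 = 148974643/25984 + 30520 = 942006323/25984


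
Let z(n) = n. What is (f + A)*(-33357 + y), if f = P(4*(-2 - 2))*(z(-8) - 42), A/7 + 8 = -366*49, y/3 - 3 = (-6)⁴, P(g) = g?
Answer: 3676431240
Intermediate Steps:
y = 3897 (y = 9 + 3*(-6)⁴ = 9 + 3*1296 = 9 + 3888 = 3897)
A = -125594 (A = -56 + 7*(-366*49) = -56 + 7*(-17934) = -56 - 125538 = -125594)
f = 800 (f = (4*(-2 - 2))*(-8 - 42) = (4*(-4))*(-50) = -16*(-50) = 800)
(f + A)*(-33357 + y) = (800 - 125594)*(-33357 + 3897) = -124794*(-29460) = 3676431240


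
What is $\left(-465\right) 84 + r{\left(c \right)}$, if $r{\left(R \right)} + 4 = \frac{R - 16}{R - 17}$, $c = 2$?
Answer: $- \frac{585946}{15} \approx -39063.0$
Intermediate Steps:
$r{\left(R \right)} = -4 + \frac{-16 + R}{-17 + R}$ ($r{\left(R \right)} = -4 + \frac{R - 16}{R - 17} = -4 + \frac{-16 + R}{-17 + R}$)
$\left(-465\right) 84 + r{\left(c \right)} = \left(-465\right) 84 + \frac{52 - 6}{-17 + 2} = -39060 + \frac{52 - 6}{-15} = -39060 - \frac{46}{15} = - \frac{585946}{15}$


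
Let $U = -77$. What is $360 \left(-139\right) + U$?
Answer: $-50117$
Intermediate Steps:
$360 \left(-139\right) + U = 360 \left(-139\right) - 77 = -50040 - 77 = -50117$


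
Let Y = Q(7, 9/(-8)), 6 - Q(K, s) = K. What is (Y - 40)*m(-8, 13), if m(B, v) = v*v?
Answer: -6929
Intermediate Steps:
Q(K, s) = 6 - K
m(B, v) = v**2
Y = -1 (Y = 6 - 1*7 = 6 - 7 = -1)
(Y - 40)*m(-8, 13) = (-1 - 40)*13**2 = -41*169 = -6929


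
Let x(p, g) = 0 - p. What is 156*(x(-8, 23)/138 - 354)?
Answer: -1269944/23 ≈ -55215.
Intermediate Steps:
x(p, g) = -p
156*(x(-8, 23)/138 - 354) = 156*(-1*(-8)/138 - 354) = 156*(8*(1/138) - 354) = 156*(4/69 - 354) = 156*(-24422/69) = -1269944/23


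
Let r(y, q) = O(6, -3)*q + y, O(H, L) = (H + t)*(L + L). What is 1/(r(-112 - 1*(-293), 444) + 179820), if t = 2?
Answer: 1/158689 ≈ 6.3016e-6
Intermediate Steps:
O(H, L) = 2*L*(2 + H) (O(H, L) = (H + 2)*(L + L) = (2 + H)*(2*L) = 2*L*(2 + H))
r(y, q) = y - 48*q (r(y, q) = (2*(-3)*(2 + 6))*q + y = (2*(-3)*8)*q + y = -48*q + y = y - 48*q)
1/(r(-112 - 1*(-293), 444) + 179820) = 1/(((-112 - 1*(-293)) - 48*444) + 179820) = 1/(((-112 + 293) - 21312) + 179820) = 1/((181 - 21312) + 179820) = 1/(-21131 + 179820) = 1/158689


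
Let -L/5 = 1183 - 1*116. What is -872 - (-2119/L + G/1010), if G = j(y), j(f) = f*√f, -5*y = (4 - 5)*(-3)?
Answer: -4654239/5335 + 3*I*√15/25250 ≈ -872.4 + 0.00046016*I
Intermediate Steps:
y = -⅗ (y = -(4 - 5)*(-3)/5 = -(-1)*(-3)/5 = -⅕*3 = -⅗ ≈ -0.60000)
L = -5335 (L = -5*(1183 - 1*116) = -5*(1183 - 116) = -5*1067 = -5335)
j(f) = f^(3/2)
G = -3*I*√15/25 (G = (-⅗)^(3/2) = -3*I*√15/25 ≈ -0.46476*I)
-872 - (-2119/L + G/1010) = -872 - (-2119/(-5335) - 3*I*√15/25/1010) = -872 - (-2119*(-1/5335) - 3*I*√15/25*(1/1010)) = -872 - (2119/5335 - 3*I*√15/25250) = -872 + (-2119/5335 + 3*I*√15/25250) = -4654239/5335 + 3*I*√15/25250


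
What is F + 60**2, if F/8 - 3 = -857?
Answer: -3232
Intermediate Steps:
F = -6832 (F = 24 + 8*(-857) = 24 - 6856 = -6832)
F + 60**2 = -6832 + 60**2 = -6832 + 3600 = -3232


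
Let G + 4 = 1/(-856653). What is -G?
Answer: 3426613/856653 ≈ 4.0000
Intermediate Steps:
G = -3426613/856653 (G = -4 + 1/(-856653) = -4 - 1/856653 = -3426613/856653 ≈ -4.0000)
-G = -1*(-3426613/856653) = 3426613/856653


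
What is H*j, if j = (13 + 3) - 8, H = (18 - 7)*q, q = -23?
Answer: -2024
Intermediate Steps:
H = -253 (H = (18 - 7)*(-23) = 11*(-23) = -253)
j = 8 (j = 16 - 8 = 8)
H*j = -253*8 = -2024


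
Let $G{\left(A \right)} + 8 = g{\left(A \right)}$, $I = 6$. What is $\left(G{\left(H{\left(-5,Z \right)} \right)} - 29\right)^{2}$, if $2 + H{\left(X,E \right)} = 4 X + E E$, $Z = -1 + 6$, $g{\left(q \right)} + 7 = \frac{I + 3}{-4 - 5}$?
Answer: $2025$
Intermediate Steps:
$g{\left(q \right)} = -8$ ($g{\left(q \right)} = -7 + \frac{6 + 3}{-4 - 5} = -7 + \frac{9}{-9} = -7 + 9 \left(- \frac{1}{9}\right) = -7 - 1 = -8$)
$Z = 5$
$H{\left(X,E \right)} = -2 + E^{2} + 4 X$ ($H{\left(X,E \right)} = -2 + \left(4 X + E E\right) = -2 + \left(4 X + E^{2}\right) = -2 + \left(E^{2} + 4 X\right) = -2 + E^{2} + 4 X$)
$G{\left(A \right)} = -16$ ($G{\left(A \right)} = -8 - 8 = -16$)
$\left(G{\left(H{\left(-5,Z \right)} \right)} - 29\right)^{2} = \left(-16 - 29\right)^{2} = \left(-45\right)^{2} = 2025$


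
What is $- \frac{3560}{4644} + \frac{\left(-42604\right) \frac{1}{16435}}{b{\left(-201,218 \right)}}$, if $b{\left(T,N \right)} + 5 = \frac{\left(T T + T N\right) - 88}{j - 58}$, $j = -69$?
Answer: $- \frac{24130876244}{27381285225} \approx -0.88129$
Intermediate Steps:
$b{\left(T,N \right)} = - \frac{547}{127} - \frac{T^{2}}{127} - \frac{N T}{127}$ ($b{\left(T,N \right)} = -5 + \frac{\left(T T + T N\right) - 88}{-69 - 58} = -5 + \frac{\left(T^{2} + N T\right) - 88}{-127} = -5 + \left(-88 + T^{2} + N T\right) \left(- \frac{1}{127}\right) = -5 - \left(- \frac{88}{127} + \frac{T^{2}}{127} + \frac{N T}{127}\right) = - \frac{547}{127} - \frac{T^{2}}{127} - \frac{N T}{127}$)
$- \frac{3560}{4644} + \frac{\left(-42604\right) \frac{1}{16435}}{b{\left(-201,218 \right)}} = - \frac{3560}{4644} + \frac{\left(-42604\right) \frac{1}{16435}}{- \frac{547}{127} - \frac{\left(-201\right)^{2}}{127} - \frac{218}{127} \left(-201\right)} = \left(-3560\right) \frac{1}{4644} + \frac{\left(-42604\right) \frac{1}{16435}}{- \frac{547}{127} - \frac{40401}{127} + \frac{43818}{127}} = - \frac{890}{1161} - \frac{42604}{16435 \left(- \frac{547}{127} - \frac{40401}{127} + \frac{43818}{127}\right)} = - \frac{890}{1161} - \frac{42604}{16435 \cdot \frac{2870}{127}} = - \frac{890}{1161} - \frac{2705354}{23584225} = - \frac{24130876244}{27381285225}$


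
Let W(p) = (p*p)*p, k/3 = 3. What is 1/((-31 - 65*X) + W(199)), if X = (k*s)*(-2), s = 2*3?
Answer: 1/7887588 ≈ 1.2678e-7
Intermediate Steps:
k = 9 (k = 3*3 = 9)
s = 6
W(p) = p³ (W(p) = p²*p = p³)
X = -108 (X = (9*6)*(-2) = 54*(-2) = -108)
1/((-31 - 65*X) + W(199)) = 1/((-31 - 65*(-108)) + 199³) = 1/((-31 + 7020) + 7880599) = 1/(6989 + 7880599) = 1/7887588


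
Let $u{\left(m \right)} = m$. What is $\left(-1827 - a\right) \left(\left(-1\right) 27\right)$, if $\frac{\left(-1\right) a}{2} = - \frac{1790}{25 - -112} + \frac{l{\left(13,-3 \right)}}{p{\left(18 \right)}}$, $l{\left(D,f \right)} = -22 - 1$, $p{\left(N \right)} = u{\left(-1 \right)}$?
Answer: $\frac{6684579}{137} \approx 48793.0$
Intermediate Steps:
$p{\left(N \right)} = -1$
$l{\left(D,f \right)} = -23$ ($l{\left(D,f \right)} = -22 - 1 = -23$)
$a = - \frac{2722}{137}$ ($a = - 2 \left(- \frac{1790}{25 - -112} - \frac{23}{-1}\right) = - 2 \left(- \frac{1790}{25 + 112} - -23\right) = - 2 \left(- \frac{1790}{137} + 23\right) = \left(-2\right) \frac{1361}{137} = - \frac{2722}{137} \approx -19.869$)
$\left(-1827 - a\right) \left(\left(-1\right) 27\right) = \left(-1827 - - \frac{2722}{137}\right) \left(\left(-1\right) 27\right) = \left(-1827 + \frac{2722}{137}\right) \left(-27\right) = \left(- \frac{247577}{137}\right) \left(-27\right) = \frac{6684579}{137}$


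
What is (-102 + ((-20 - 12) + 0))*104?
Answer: -13936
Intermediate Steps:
(-102 + ((-20 - 12) + 0))*104 = (-102 + (-32 + 0))*104 = (-102 - 32)*104 = -134*104 = -13936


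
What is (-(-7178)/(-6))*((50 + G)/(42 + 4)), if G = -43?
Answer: -25123/138 ≈ -182.05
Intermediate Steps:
(-(-7178)/(-6))*((50 + G)/(42 + 4)) = (-(-7178)/(-6))*((50 - 43)/(42 + 4)) = (-(-7178)*(-1)/6)*(7/46) = (-97*37/3)*(7*(1/46)) = -3589/3*7/46 = -25123/138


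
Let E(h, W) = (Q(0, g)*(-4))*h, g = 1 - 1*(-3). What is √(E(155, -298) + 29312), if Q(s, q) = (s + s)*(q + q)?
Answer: 8*√458 ≈ 171.21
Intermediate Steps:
g = 4 (g = 1 + 3 = 4)
Q(s, q) = 4*q*s (Q(s, q) = (2*s)*(2*q) = 4*q*s)
E(h, W) = 0 (E(h, W) = ((4*4*0)*(-4))*h = (0*(-4))*h = 0*h = 0)
√(E(155, -298) + 29312) = √(0 + 29312) = √29312 = 8*√458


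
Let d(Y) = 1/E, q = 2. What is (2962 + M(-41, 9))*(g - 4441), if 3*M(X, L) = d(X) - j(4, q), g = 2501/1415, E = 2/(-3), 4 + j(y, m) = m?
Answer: -18606891387/1415 ≈ -1.3150e+7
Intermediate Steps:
j(y, m) = -4 + m
E = -⅔ (E = 2*(-⅓) = -⅔ ≈ -0.66667)
g = 2501/1415 (g = 2501*(1/1415) = 2501/1415 ≈ 1.7675)
d(Y) = -3/2 (d(Y) = 1/(-⅔) = -3/2)
M(X, L) = ⅙ (M(X, L) = (-3/2 - (-4 + 2))/3 = (-3/2 - 1*(-2))/3 = (-3/2 + 2)/3 = (⅓)*(½) = ⅙)
(2962 + M(-41, 9))*(g - 4441) = (2962 + ⅙)*(2501/1415 - 4441) = (17773/6)*(-6281514/1415) = -18606891387/1415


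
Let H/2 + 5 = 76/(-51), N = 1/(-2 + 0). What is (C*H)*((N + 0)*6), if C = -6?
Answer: -3972/17 ≈ -233.65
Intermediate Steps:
N = -½ (N = 1/(-2) = -½ ≈ -0.50000)
H = -662/51 (H = -10 + 2*(76/(-51)) = -10 + 2*(76*(-1/51)) = -10 + 2*(-76/51) = -10 - 152/51 = -662/51 ≈ -12.980)
(C*H)*((N + 0)*6) = (-6*(-662/51))*((-½ + 0)*6) = 1324*(-½*6)/17 = (1324/17)*(-3) = -3972/17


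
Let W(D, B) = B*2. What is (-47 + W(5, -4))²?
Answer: 3025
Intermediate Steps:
W(D, B) = 2*B
(-47 + W(5, -4))² = (-47 + 2*(-4))² = (-47 - 8)² = (-55)² = 3025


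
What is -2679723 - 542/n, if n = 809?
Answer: -2167896449/809 ≈ -2.6797e+6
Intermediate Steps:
-2679723 - 542/n = -2679723 - 542/809 = -2167896449/809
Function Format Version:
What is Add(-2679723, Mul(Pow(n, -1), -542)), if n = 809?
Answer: Rational(-2167896449, 809) ≈ -2.6797e+6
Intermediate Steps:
Add(-2679723, Mul(Pow(n, -1), -542)) = Add(-2679723, Mul(Pow(809, -1), -542)) = Add(-2679723, Mul(Rational(1, 809), -542)) = Add(-2679723, Rational(-542, 809)) = Rational(-2167896449, 809)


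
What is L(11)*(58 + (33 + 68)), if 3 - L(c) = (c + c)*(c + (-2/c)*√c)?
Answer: -38001 + 636*√11 ≈ -35892.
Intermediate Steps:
L(c) = 3 - 2*c*(c - 2/√c) (L(c) = 3 - (c + c)*(c + (-2/c)*√c) = 3 - 2*c*(c - 2/√c))
L(11)*(58 + (33 + 68)) = (3 - 2*11² + 4*√11)*(58 + (33 + 68)) = (3 - 2*121 + 4*√11)*(58 + 101) = (3 - 242 + 4*√11)*159 = (-239 + 4*√11)*159 = -38001 + 636*√11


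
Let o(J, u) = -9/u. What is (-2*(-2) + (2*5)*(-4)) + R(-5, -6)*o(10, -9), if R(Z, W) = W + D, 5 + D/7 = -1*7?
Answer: -126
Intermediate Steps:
D = -84 (D = -35 + 7*(-1*7) = -35 + 7*(-7) = -35 - 49 = -84)
R(Z, W) = -84 + W (R(Z, W) = W - 84 = -84 + W)
(-2*(-2) + (2*5)*(-4)) + R(-5, -6)*o(10, -9) = (-2*(-2) + (2*5)*(-4)) + (-84 - 6)*(-9/(-9)) = (4 + 10*(-4)) - (-810)*(-1)/9 = (4 - 40) - 90*1 = -36 - 90 = -126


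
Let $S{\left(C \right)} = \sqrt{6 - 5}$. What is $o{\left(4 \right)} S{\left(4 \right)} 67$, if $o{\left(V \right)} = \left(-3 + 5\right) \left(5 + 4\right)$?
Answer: $1206$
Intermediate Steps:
$o{\left(V \right)} = 18$ ($o{\left(V \right)} = 2 \cdot 9 = 18$)
$S{\left(C \right)} = 1$ ($S{\left(C \right)} = \sqrt{1} = 1$)
$o{\left(4 \right)} S{\left(4 \right)} 67 = 18 \cdot 1 \cdot 67 = 18 \cdot 67 = 1206$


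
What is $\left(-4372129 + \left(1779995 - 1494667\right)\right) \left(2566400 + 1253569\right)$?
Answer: $-15611453129169$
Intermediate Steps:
$\left(-4372129 + \left(1779995 - 1494667\right)\right) \left(2566400 + 1253569\right) = \left(-4372129 + 285328\right) 3819969 = \left(-4086801\right) 3819969 = -15611453129169$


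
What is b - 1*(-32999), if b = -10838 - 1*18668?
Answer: 3493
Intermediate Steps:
b = -29506 (b = -10838 - 18668 = -29506)
b - 1*(-32999) = -29506 - 1*(-32999) = -29506 + 32999 = 3493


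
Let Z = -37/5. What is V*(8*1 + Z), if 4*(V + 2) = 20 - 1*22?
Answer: -3/2 ≈ -1.5000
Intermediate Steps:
V = -5/2 (V = -2 + (20 - 1*22)/4 = -2 + (20 - 22)/4 = -2 + (¼)*(-2) = -2 - ½ = -5/2 ≈ -2.5000)
Z = -37/5 (Z = -37*⅕ = -37/5 ≈ -7.4000)
V*(8*1 + Z) = -5*(8*1 - 37/5)/2 = -5*(8 - 37/5)/2 = -5/2*⅗ = -3/2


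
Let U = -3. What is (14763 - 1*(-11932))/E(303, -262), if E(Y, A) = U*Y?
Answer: -26695/909 ≈ -29.367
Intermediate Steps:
E(Y, A) = -3*Y
(14763 - 1*(-11932))/E(303, -262) = (14763 - 1*(-11932))/((-3*303)) = (14763 + 11932)/(-909) = 26695*(-1/909) = -26695/909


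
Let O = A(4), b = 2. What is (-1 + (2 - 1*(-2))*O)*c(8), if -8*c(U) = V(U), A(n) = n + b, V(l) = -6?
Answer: 69/4 ≈ 17.250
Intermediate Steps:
A(n) = 2 + n (A(n) = n + 2 = 2 + n)
c(U) = ¾ (c(U) = -⅛*(-6) = ¾)
O = 6 (O = 2 + 4 = 6)
(-1 + (2 - 1*(-2))*O)*c(8) = (-1 + (2 - 1*(-2))*6)*(¾) = (-1 + (2 + 2)*6)*(¾) = (-1 + 4*6)*(¾) = (-1 + 24)*(¾) = 23*(¾) = 69/4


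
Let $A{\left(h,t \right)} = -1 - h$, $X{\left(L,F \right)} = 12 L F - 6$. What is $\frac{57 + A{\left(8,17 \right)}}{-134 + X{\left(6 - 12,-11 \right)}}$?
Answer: $\frac{12}{163} \approx 0.07362$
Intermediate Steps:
$X{\left(L,F \right)} = -6 + 12 F L$ ($X{\left(L,F \right)} = 12 F L - 6 = -6 + 12 F L$)
$\frac{57 + A{\left(8,17 \right)}}{-134 + X{\left(6 - 12,-11 \right)}} = \frac{57 - 9}{-134 - \left(6 + 132 \left(6 - 12\right)\right)} = \frac{57 - 9}{-134 - \left(6 + 132 \left(-6\right)\right)} = \frac{48}{-134 + \left(-6 + 792\right)} = \frac{48}{-134 + 786} = \frac{48}{652} = 48 \cdot \frac{1}{652} = \frac{12}{163}$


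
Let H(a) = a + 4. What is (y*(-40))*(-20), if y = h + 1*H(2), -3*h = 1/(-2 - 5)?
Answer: 101600/21 ≈ 4838.1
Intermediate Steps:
h = 1/21 (h = -1/(3*(-2 - 5)) = -⅓/(-7) = -⅓*(-⅐) = 1/21 ≈ 0.047619)
H(a) = 4 + a
y = 127/21 (y = 1/21 + 1*(4 + 2) = 1/21 + 1*6 = 1/21 + 6 = 127/21 ≈ 6.0476)
(y*(-40))*(-20) = ((127/21)*(-40))*(-20) = -5080/21*(-20) = 101600/21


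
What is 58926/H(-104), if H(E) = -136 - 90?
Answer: -29463/113 ≈ -260.73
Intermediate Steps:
H(E) = -226
58926/H(-104) = 58926/(-226) = 58926*(-1/226) = -29463/113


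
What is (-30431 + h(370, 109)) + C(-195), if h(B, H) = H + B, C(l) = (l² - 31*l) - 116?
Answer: 14002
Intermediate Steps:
C(l) = -116 + l² - 31*l
h(B, H) = B + H
(-30431 + h(370, 109)) + C(-195) = (-30431 + (370 + 109)) + (-116 + (-195)² - 31*(-195)) = (-30431 + 479) + (-116 + 38025 + 6045) = -29952 + 43954 = 14002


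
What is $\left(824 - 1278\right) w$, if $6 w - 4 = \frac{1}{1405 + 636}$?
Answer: $- \frac{1853455}{6123} \approx -302.7$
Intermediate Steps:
$w = \frac{8165}{12246}$ ($w = \frac{2}{3} + \frac{1}{6 \left(1405 + 636\right)} = \frac{2}{3} + \frac{1}{6 \cdot 2041} = \frac{2}{3} + \frac{1}{6} \cdot \frac{1}{2041} = \frac{2}{3} + \frac{1}{12246} = \frac{8165}{12246} \approx 0.66675$)
$\left(824 - 1278\right) w = \left(824 - 1278\right) \frac{8165}{12246} = \left(-454\right) \frac{8165}{12246} = - \frac{1853455}{6123}$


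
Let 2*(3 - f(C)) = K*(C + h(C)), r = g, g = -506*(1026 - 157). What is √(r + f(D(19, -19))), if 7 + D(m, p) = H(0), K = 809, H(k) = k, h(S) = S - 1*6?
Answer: I*√431621 ≈ 656.98*I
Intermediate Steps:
h(S) = -6 + S (h(S) = S - 6 = -6 + S)
D(m, p) = -7 (D(m, p) = -7 + 0 = -7)
g = -439714 (g = -506*869 = -439714)
r = -439714
f(C) = 2430 - 809*C (f(C) = 3 - 809*(C + (-6 + C))/2 = 3 - 809*(-6 + 2*C)/2 = 3 - (-4854 + 1618*C)/2 = 3 + (2427 - 809*C) = 2430 - 809*C)
√(r + f(D(19, -19))) = √(-439714 + (2430 - 809*(-7))) = √(-439714 + (2430 + 5663)) = √(-439714 + 8093) = √(-431621) = I*√431621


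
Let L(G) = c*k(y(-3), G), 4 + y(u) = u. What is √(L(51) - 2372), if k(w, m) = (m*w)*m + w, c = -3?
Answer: √52270 ≈ 228.63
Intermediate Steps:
y(u) = -4 + u
k(w, m) = w + w*m² (k(w, m) = w*m² + w = w + w*m²)
L(G) = 21 + 21*G² (L(G) = -3*(-4 - 3)*(1 + G²) = -(-21)*(1 + G²) = -3*(-7 - 7*G²) = 21 + 21*G²)
√(L(51) - 2372) = √((21 + 21*51²) - 2372) = √((21 + 21*2601) - 2372) = √((21 + 54621) - 2372) = √(54642 - 2372) = √52270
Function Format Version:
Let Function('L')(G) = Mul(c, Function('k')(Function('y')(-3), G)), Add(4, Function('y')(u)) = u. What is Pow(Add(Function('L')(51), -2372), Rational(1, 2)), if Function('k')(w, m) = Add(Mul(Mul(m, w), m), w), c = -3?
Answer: Pow(52270, Rational(1, 2)) ≈ 228.63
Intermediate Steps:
Function('y')(u) = Add(-4, u)
Function('k')(w, m) = Add(w, Mul(w, Pow(m, 2))) (Function('k')(w, m) = Add(Mul(w, Pow(m, 2)), w) = Add(w, Mul(w, Pow(m, 2))))
Function('L')(G) = Add(21, Mul(21, Pow(G, 2))) (Function('L')(G) = Mul(-3, Mul(Add(-4, -3), Add(1, Pow(G, 2)))) = Mul(-3, Mul(-7, Add(1, Pow(G, 2)))) = Mul(-3, Add(-7, Mul(-7, Pow(G, 2)))) = Add(21, Mul(21, Pow(G, 2))))
Pow(Add(Function('L')(51), -2372), Rational(1, 2)) = Pow(Add(Add(21, Mul(21, Pow(51, 2))), -2372), Rational(1, 2)) = Pow(Add(Add(21, Mul(21, 2601)), -2372), Rational(1, 2)) = Pow(Add(Add(21, 54621), -2372), Rational(1, 2)) = Pow(Add(54642, -2372), Rational(1, 2)) = Pow(52270, Rational(1, 2))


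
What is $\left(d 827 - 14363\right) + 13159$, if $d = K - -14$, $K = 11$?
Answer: $19471$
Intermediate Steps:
$d = 25$ ($d = 11 - -14 = 11 + 14 = 25$)
$\left(d 827 - 14363\right) + 13159 = \left(25 \cdot 827 - 14363\right) + 13159 = \left(20675 - 14363\right) + 13159 = 6312 + 13159 = 19471$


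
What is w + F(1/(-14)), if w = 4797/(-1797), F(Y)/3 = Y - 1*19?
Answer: -502185/8386 ≈ -59.884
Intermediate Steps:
F(Y) = -57 + 3*Y (F(Y) = 3*(Y - 1*19) = 3*(Y - 19) = 3*(-19 + Y) = -57 + 3*Y)
w = -1599/599 (w = 4797*(-1/1797) = -1599/599 ≈ -2.6694)
w + F(1/(-14)) = -1599/599 + (-57 + 3/(-14)) = -1599/599 + (-57 + 3*(-1/14)) = -1599/599 + (-57 - 3/14) = -1599/599 - 801/14 = -502185/8386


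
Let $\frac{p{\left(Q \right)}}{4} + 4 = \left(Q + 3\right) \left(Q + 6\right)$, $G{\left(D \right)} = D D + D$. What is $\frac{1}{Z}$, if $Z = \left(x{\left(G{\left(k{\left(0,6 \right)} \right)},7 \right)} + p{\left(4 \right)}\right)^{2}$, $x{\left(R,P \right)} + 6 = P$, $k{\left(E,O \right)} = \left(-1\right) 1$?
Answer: $\frac{1}{70225} \approx 1.424 \cdot 10^{-5}$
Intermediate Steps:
$k{\left(E,O \right)} = -1$
$G{\left(D \right)} = D + D^{2}$ ($G{\left(D \right)} = D^{2} + D = D + D^{2}$)
$x{\left(R,P \right)} = -6 + P$
$p{\left(Q \right)} = -16 + 4 \left(3 + Q\right) \left(6 + Q\right)$ ($p{\left(Q \right)} = -16 + 4 \left(Q + 3\right) \left(Q + 6\right) = -16 + 4 \left(3 + Q\right) \left(6 + Q\right)$)
$Z = 70225$ ($Z = \left(\left(-6 + 7\right) + \left(56 + 4 \cdot 4^{2} + 36 \cdot 4\right)\right)^{2} = \left(1 + \left(56 + 4 \cdot 16 + 144\right)\right)^{2} = \left(1 + \left(56 + 64 + 144\right)\right)^{2} = \left(1 + 264\right)^{2} = 265^{2} = 70225$)
$\frac{1}{Z} = \frac{1}{70225}$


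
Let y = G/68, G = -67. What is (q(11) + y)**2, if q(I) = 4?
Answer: 42025/4624 ≈ 9.0885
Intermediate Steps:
y = -67/68 ≈ -0.98529
(q(11) + y)**2 = (4 - 67/68)**2 = (205/68)**2 = 42025/4624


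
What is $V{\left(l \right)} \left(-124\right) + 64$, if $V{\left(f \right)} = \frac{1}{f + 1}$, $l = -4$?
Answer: $\frac{316}{3} \approx 105.33$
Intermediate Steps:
$V{\left(f \right)} = \frac{1}{1 + f}$
$V{\left(l \right)} \left(-124\right) + 64 = \frac{1}{1 - 4} \left(-124\right) + 64 = \frac{1}{-3} \left(-124\right) + 64 = \left(- \frac{1}{3}\right) \left(-124\right) + 64 = \frac{124}{3} + 64 = \frac{316}{3}$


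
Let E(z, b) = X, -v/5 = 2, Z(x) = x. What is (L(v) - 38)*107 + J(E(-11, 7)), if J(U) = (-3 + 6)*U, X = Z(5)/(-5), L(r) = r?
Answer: -5139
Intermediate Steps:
v = -10 (v = -5*2 = -10)
X = -1 (X = 5/(-5) = 5*(-1/5) = -1)
E(z, b) = -1
J(U) = 3*U
(L(v) - 38)*107 + J(E(-11, 7)) = (-10 - 38)*107 + 3*(-1) = -48*107 - 3 = -5136 - 3 = -5139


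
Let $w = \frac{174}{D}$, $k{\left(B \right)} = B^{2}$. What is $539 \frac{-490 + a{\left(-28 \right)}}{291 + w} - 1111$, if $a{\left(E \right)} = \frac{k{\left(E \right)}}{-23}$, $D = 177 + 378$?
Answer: $- \frac{368441777}{177077} \approx -2080.7$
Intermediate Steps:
$D = 555$
$w = \frac{58}{185}$ ($w = \frac{174}{555} = 174 \cdot \frac{1}{555} = \frac{58}{185} \approx 0.31351$)
$a{\left(E \right)} = - \frac{E^{2}}{23}$ ($a{\left(E \right)} = \frac{E^{2}}{-23} = E^{2} \left(- \frac{1}{23}\right) = - \frac{E^{2}}{23}$)
$539 \frac{-490 + a{\left(-28 \right)}}{291 + w} - 1111 = 539 \frac{-490 - \frac{\left(-28\right)^{2}}{23}}{291 + \frac{58}{185}} - 1111 = 539 \frac{-490 - \frac{784}{23}}{\frac{53893}{185}} - 1111 = 539 \left(-490 - \frac{784}{23}\right) \frac{185}{53893} - 1111 = 539 \left(\left(- \frac{12054}{23}\right) \frac{185}{53893}\right) - 1111 = 539 \left(- \frac{318570}{177077}\right) - 1111 = - \frac{171709230}{177077} - 1111 = - \frac{368441777}{177077}$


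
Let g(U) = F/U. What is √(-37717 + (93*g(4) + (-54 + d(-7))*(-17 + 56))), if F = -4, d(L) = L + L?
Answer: I*√40462 ≈ 201.15*I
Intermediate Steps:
d(L) = 2*L
g(U) = -4/U
√(-37717 + (93*g(4) + (-54 + d(-7))*(-17 + 56))) = √(-37717 + (93*(-4/4) + (-54 + 2*(-7))*(-17 + 56))) = √(-37717 + (93*(-4*¼) + (-54 - 14)*39)) = √(-37717 + (93*(-1) - 68*39)) = √(-37717 + (-93 - 2652)) = √(-37717 - 2745) = √(-40462) = I*√40462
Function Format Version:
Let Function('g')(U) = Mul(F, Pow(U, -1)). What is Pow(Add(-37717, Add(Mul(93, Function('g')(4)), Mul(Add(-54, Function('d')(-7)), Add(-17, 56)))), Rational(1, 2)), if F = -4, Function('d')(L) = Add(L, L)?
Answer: Mul(I, Pow(40462, Rational(1, 2))) ≈ Mul(201.15, I)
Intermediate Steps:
Function('d')(L) = Mul(2, L)
Function('g')(U) = Mul(-4, Pow(U, -1))
Pow(Add(-37717, Add(Mul(93, Function('g')(4)), Mul(Add(-54, Function('d')(-7)), Add(-17, 56)))), Rational(1, 2)) = Pow(Add(-37717, Add(Mul(93, Mul(-4, Pow(4, -1))), Mul(Add(-54, Mul(2, -7)), Add(-17, 56)))), Rational(1, 2)) = Pow(Add(-37717, Add(Mul(93, Mul(-4, Rational(1, 4))), Mul(Add(-54, -14), 39))), Rational(1, 2)) = Pow(Add(-37717, Add(Mul(93, -1), Mul(-68, 39))), Rational(1, 2)) = Pow(Add(-37717, Add(-93, -2652)), Rational(1, 2)) = Pow(Add(-37717, -2745), Rational(1, 2)) = Pow(-40462, Rational(1, 2)) = Mul(I, Pow(40462, Rational(1, 2)))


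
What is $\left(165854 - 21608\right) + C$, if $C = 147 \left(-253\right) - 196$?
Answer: $106859$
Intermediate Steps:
$C = -37387$ ($C = -37191 - 196 = -37387$)
$\left(165854 - 21608\right) + C = \left(165854 - 21608\right) - 37387 = 144246 - 37387 = 106859$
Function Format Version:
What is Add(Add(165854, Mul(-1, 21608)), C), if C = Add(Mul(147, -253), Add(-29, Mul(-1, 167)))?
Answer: 106859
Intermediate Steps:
C = -37387 (C = Add(-37191, Add(-29, -167)) = Add(-37191, -196) = -37387)
Add(Add(165854, Mul(-1, 21608)), C) = Add(Add(165854, Mul(-1, 21608)), -37387) = Add(Add(165854, -21608), -37387) = Add(144246, -37387) = 106859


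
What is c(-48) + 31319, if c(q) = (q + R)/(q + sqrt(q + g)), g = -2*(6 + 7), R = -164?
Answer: 37243379/1189 + 106*I*sqrt(74)/1189 ≈ 31323.0 + 0.7669*I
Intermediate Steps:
g = -26 (g = -2*13 = -26)
c(q) = (-164 + q)/(q + sqrt(-26 + q)) (c(q) = (q - 164)/(q + sqrt(q - 26)) = (-164 + q)/(q + sqrt(-26 + q)))
c(-48) + 31319 = (-164 - 48)/(-48 + sqrt(-26 - 48)) + 31319 = -212/(-48 + sqrt(-74)) + 31319 = -212/(-48 + I*sqrt(74)) + 31319 = 31319 - 212/(-48 + I*sqrt(74))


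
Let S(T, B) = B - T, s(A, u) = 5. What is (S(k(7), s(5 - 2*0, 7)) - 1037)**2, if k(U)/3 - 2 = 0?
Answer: 1077444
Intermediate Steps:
k(U) = 6 (k(U) = 6 + 3*0 = 6 + 0 = 6)
(S(k(7), s(5 - 2*0, 7)) - 1037)**2 = ((5 - 1*6) - 1037)**2 = ((5 - 6) - 1037)**2 = (-1 - 1037)**2 = (-1038)**2 = 1077444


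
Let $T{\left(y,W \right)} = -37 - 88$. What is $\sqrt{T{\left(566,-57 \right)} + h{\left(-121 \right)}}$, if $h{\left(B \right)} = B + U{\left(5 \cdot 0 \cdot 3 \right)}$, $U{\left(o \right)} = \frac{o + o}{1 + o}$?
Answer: $i \sqrt{246} \approx 15.684 i$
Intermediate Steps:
$T{\left(y,W \right)} = -125$ ($T{\left(y,W \right)} = -37 - 88 = -125$)
$U{\left(o \right)} = \frac{2 o}{1 + o}$
$h{\left(B \right)} = B$ ($h{\left(B \right)} = B + \frac{2 \cdot 5 \cdot 0 \cdot 3}{1 + 5 \cdot 0 \cdot 3} = B + \frac{2 \cdot 0 \cdot 3}{1 + 0 \cdot 3} = B + 2 \cdot 0 \frac{1}{1 + 0} = B + 2 \cdot 0 \cdot 1^{-1} = B + 2 \cdot 0 \cdot 1 = B + 0 = B$)
$\sqrt{T{\left(566,-57 \right)} + h{\left(-121 \right)}} = \sqrt{-125 - 121} = \sqrt{-246} = i \sqrt{246}$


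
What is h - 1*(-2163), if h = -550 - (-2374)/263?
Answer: 426593/263 ≈ 1622.0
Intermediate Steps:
h = -142276/263 (h = -550 - (-2374)/263 = -550 - 1*(-2374/263) = -550 + 2374/263 = -142276/263 ≈ -540.97)
h - 1*(-2163) = -142276/263 - 1*(-2163) = -142276/263 + 2163 = 426593/263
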